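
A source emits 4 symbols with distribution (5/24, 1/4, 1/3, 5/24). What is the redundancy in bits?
0.0287 bits

Redundancy measures how far a source is from maximum entropy:
R = H_max - H(X)

Maximum entropy for 4 symbols: H_max = log_2(4) = 2.0000 bits
Actual entropy: H(X) = 1.9713 bits
Redundancy: R = 2.0000 - 1.9713 = 0.0287 bits

This redundancy represents potential for compression: the source could be compressed by 0.0287 bits per symbol.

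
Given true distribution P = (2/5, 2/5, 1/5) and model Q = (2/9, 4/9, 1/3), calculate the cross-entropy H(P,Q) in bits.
1.6529 bits

Cross-entropy: H(P,Q) = -Σ p(x) log q(x)

Alternatively: H(P,Q) = H(P) + D_KL(P||Q)
H(P) = 1.5219 bits
D_KL(P||Q) = 0.1310 bits

H(P,Q) = 1.5219 + 0.1310 = 1.6529 bits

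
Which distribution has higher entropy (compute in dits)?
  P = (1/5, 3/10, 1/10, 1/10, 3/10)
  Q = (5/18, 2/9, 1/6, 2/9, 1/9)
Q

Computing entropies in dits:
H(P) = 0.6535
H(Q) = 0.6806

Distribution Q has higher entropy.

Intuition: The distribution closer to uniform (more spread out) has higher entropy.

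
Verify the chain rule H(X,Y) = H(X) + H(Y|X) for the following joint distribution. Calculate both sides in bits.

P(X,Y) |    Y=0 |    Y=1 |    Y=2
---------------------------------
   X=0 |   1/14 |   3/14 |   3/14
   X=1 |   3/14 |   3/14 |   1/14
H(X,Y) = 2.4488, H(X) = 1.0000, H(Y|X) = 1.4488 (all in bits)

Chain rule: H(X,Y) = H(X) + H(Y|X)

Left side — joint entropy directly:
H(X,Y) = -Σ p(x,y) log p(x,y) = 2.4488 bits

Right side — compute H(Y|X) from the conditional distributions:
P(X) = (1/2, 1/2), so H(X) = 1.0000 bits
H(Y|X) = Σ_x P(X=x) · H(Y|X=x):
  P(Y|X=0) = (1/7, 3/7, 3/7), H(Y|X=0) = 1.4488, weight P(X=0) = 1/2
  P(Y|X=1) = (3/7, 3/7, 1/7), H(Y|X=1) = 1.4488, weight P(X=1) = 1/2
H(Y|X) = 1.4488 bits

H(X) + H(Y|X) = 1.0000 + 1.4488 = 2.4488 bits

Both sides equal 2.4488 bits. ✓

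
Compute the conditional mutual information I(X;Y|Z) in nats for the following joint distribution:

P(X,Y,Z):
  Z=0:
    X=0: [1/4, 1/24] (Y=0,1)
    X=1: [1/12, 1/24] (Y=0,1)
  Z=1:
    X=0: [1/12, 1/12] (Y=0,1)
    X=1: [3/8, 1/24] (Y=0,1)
0.0614 nats

Conditional mutual information: I(X;Y|Z) = H(X|Z) + H(Y|Z) - H(X,Y|Z)

H(Z) = 0.6792
H(X,Z) = 1.2827 → H(X|Z) = 0.6035
H(Y,Z) = 1.1908 → H(Y|Z) = 0.5116
H(X,Y,Z) = 1.7329 → H(X,Y|Z) = 1.0537

I(X;Y|Z) = 0.6035 + 0.5116 - 1.0537 = 0.0614 nats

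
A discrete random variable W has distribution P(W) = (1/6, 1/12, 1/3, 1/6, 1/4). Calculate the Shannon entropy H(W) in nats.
1.5171 nats

Shannon entropy is H(X) = -Σ p(x) log p(x).

For P = (1/6, 1/12, 1/3, 1/6, 1/4):
H = -1/6 × log_e(1/6) -1/12 × log_e(1/12) -1/3 × log_e(1/3) -1/6 × log_e(1/6) -1/4 × log_e(1/4)
H = 1.5171 nats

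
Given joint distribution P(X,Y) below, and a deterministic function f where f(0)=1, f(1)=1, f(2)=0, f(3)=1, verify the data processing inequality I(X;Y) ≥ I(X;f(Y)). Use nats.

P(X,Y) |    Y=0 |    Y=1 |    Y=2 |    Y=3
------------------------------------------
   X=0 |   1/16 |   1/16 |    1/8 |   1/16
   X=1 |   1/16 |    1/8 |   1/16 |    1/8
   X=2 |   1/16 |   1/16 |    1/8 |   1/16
I(X;Y) = 0.0393, I(X;f(Y)) = 0.0315, inequality holds: 0.0393 ≥ 0.0315

Data Processing Inequality: For any Markov chain X → Y → Z, we have I(X;Y) ≥ I(X;Z).

Here Z = f(Y) is a deterministic function of Y, forming X → Y → Z.

Original I(X;Y) = 0.0393 nats

After applying f:
P(X,Z) where Z=f(Y):
- P(X,Z=0) = P(X,Y=2)
- P(X,Z=1) = P(X,Y=0) + P(X,Y=1) + P(X,Y=3)

I(X;Z) = I(X;f(Y)) = 0.0315 nats

Verification: 0.0393 ≥ 0.0315 ✓

Information cannot be created by processing; the function f can only lose information about X.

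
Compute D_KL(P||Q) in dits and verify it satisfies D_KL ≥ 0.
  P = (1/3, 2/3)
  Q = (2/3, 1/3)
0.1003 dits

KL divergence satisfies the Gibbs inequality: D_KL(P||Q) ≥ 0 for all distributions P, Q.

D_KL(P||Q) = Σ p(x) log(p(x)/q(x))
Term by term:
  x=0: 1/3 × log_10[(1/3)/(2/3)] = -0.1003
  x=1: 2/3 × log_10[(2/3)/(1/3)] = 0.2007
D_KL(P||Q) = 0.1003 dits

D_KL(P||Q) = 0.1003 ≥ 0 ✓

This non-negativity is a fundamental property: relative entropy cannot be negative because it measures how different Q is from P.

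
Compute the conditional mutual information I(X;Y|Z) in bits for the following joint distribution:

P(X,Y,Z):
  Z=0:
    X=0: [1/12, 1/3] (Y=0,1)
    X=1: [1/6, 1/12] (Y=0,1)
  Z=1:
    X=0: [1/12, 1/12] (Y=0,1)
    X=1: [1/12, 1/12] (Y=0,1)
0.1059 bits

Conditional mutual information: I(X;Y|Z) = H(X|Z) + H(Y|Z) - H(X,Y|Z)

H(Z) = 0.9183
H(X,Z) = 1.8879 → H(X|Z) = 0.9696
H(Y,Z) = 1.8879 → H(Y|Z) = 0.9696
H(X,Y,Z) = 2.7516 → H(X,Y|Z) = 1.8333

I(X;Y|Z) = 0.9696 + 0.9696 - 1.8333 = 0.1059 bits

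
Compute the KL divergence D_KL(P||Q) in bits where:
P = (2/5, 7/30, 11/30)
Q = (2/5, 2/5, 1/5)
0.1392 bits

KL divergence: D_KL(P||Q) = Σ p(x) log(p(x)/q(x))

Computing term by term:
  x=0: 2/5 × log_2[(2/5)/(2/5)] = 2/5 × 0.0000 = 0.0000
  x=1: 7/30 × log_2[(7/30)/(2/5)] = 7/30 × -0.7776 = -0.1814
  x=2: 11/30 × log_2[(11/30)/(1/5)] = 11/30 × 0.8745 = 0.3206

D_KL(P||Q) = 0.1392 bits

Note: KL divergence is always non-negative and equals 0 iff P = Q.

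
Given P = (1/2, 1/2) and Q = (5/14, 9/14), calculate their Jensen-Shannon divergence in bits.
0.0151 bits

Jensen-Shannon divergence is:
JSD(P||Q) = 0.5 × D_KL(P||M) + 0.5 × D_KL(Q||M)
where M = 0.5 × (P + Q) is the mixture distribution.

M = 0.5 × (1/2, 1/2) + 0.5 × (5/14, 9/14) = (3/7, 4/7)

D_KL(P||M) = 0.0149 bits
D_KL(Q||M) = 0.0153 bits

JSD(P||Q) = 0.5 × 0.0149 + 0.5 × 0.0153 = 0.0151 bits

Unlike KL divergence, JSD is symmetric and bounded: 0 ≤ JSD ≤ log(2).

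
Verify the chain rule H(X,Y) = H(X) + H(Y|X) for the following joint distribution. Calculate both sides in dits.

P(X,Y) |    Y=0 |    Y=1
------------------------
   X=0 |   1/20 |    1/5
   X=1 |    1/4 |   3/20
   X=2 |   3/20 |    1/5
H(X,Y) = 0.7423, H(X) = 0.4693, H(Y|X) = 0.2731 (all in dits)

Chain rule: H(X,Y) = H(X) + H(Y|X)

Left side — joint entropy directly:
H(X,Y) = -Σ p(x,y) log p(x,y) = 0.7423 dits

Right side — compute H(Y|X) from the conditional distributions:
P(X) = (1/4, 2/5, 7/20), so H(X) = 0.4693 dits
H(Y|X) = Σ_x P(X=x) · H(Y|X=x):
  P(Y|X=0) = (1/5, 4/5), H(Y|X=0) = 0.2173, weight P(X=0) = 1/4
  P(Y|X=1) = (5/8, 3/8), H(Y|X=1) = 0.2873, weight P(X=1) = 2/5
  P(Y|X=2) = (3/7, 4/7), H(Y|X=2) = 0.2966, weight P(X=2) = 7/20
H(Y|X) = 0.2731 dits

H(X) + H(Y|X) = 0.4693 + 0.2731 = 0.7423 dits

Both sides equal 0.7423 dits. ✓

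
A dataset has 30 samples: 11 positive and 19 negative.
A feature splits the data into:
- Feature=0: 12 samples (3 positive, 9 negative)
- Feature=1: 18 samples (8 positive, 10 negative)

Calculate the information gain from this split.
0.0289 bits

Information Gain = H(Y) - H(Y|Feature)

Before split:
P(positive) = 11/30 = 0.3667
H(Y) = 0.9481 bits

After split:
Feature=0: H = 0.8113 bits (weight = 12/30)
Feature=1: H = 0.9911 bits (weight = 18/30)
H(Y|Feature) = (12/30)×0.8113 + (18/30)×0.9911 = 0.9192 bits

Information Gain = 0.9481 - 0.9192 = 0.0289 bits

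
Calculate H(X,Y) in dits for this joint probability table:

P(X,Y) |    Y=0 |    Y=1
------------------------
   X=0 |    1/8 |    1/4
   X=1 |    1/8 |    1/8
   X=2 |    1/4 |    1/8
0.7526 dits

Joint entropy is H(X,Y) = -Σ_{x,y} p(x,y) log p(x,y).

Summing over all non-zero entries:
H(X,Y) = -[1/8·log_10(1/8) + 1/4·log_10(1/4) + 1/8·log_10(1/8) + 1/8·log_10(1/8) + 1/4·log_10(1/4) + 1/8·log_10(1/8)]
H(X,Y) = 0.7526 dits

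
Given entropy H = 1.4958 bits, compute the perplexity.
2.8202

Perplexity is 2^H (or exp(H) for natural log).

H = 1.4958 bits
Perplexity = 2^1.4958 = 2.8202

Interpretation: The model's uncertainty is equivalent to choosing uniformly among 2.8 options.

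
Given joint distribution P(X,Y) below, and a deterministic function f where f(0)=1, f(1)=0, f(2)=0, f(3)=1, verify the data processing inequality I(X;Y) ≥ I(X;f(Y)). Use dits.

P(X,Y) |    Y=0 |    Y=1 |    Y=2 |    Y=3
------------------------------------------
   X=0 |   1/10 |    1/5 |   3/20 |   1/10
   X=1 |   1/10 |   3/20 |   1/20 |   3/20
I(X;Y) = 0.0129, I(X;f(Y)) = 0.0080, inequality holds: 0.0129 ≥ 0.0080

Data Processing Inequality: For any Markov chain X → Y → Z, we have I(X;Y) ≥ I(X;Z).

Here Z = f(Y) is a deterministic function of Y, forming X → Y → Z.

Original I(X;Y) = 0.0129 dits

After applying f:
P(X,Z) where Z=f(Y):
- P(X,Z=0) = P(X,Y=1) + P(X,Y=2)
- P(X,Z=1) = P(X,Y=0) + P(X,Y=3)

I(X;Z) = I(X;f(Y)) = 0.0080 dits

Verification: 0.0129 ≥ 0.0080 ✓

Information cannot be created by processing; the function f can only lose information about X.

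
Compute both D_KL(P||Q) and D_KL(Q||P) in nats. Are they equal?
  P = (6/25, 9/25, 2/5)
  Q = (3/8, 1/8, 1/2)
D_KL(P||Q) = 0.1844, D_KL(Q||P) = 0.1467

KL divergence is not symmetric: D_KL(P||Q) ≠ D_KL(Q||P) in general.

D_KL(P||Q) = 0.1844 nats
D_KL(Q||P) = 0.1467 nats

No, they are not equal!

This asymmetry is why KL divergence is not a true distance metric.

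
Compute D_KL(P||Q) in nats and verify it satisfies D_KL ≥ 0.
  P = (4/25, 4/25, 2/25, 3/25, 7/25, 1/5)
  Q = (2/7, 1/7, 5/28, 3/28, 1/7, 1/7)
0.1304 nats

KL divergence satisfies the Gibbs inequality: D_KL(P||Q) ≥ 0 for all distributions P, Q.

D_KL(P||Q) = Σ p(x) log(p(x)/q(x))
Term by term:
  x=0: 4/25 × log_e[(4/25)/(2/7)] = -0.0928
  x=1: 4/25 × log_e[(4/25)/(1/7)] = 0.0181
  x=2: 2/25 × log_e[(2/25)/(5/28)] = -0.0642
  x=3: 3/25 × log_e[(3/25)/(3/28)] = 0.0136
  x=4: 7/25 × log_e[(7/25)/(1/7)] = 0.1884
  x=5: 1/5 × log_e[(1/5)/(1/7)] = 0.0673
D_KL(P||Q) = 0.1304 nats

D_KL(P||Q) = 0.1304 ≥ 0 ✓

This non-negativity is a fundamental property: relative entropy cannot be negative because it measures how different Q is from P.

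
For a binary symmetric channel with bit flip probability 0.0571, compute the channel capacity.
0.6842 bits

For a binary symmetric channel (BSC) with error probability p:
Capacity C = 1 - H(p) bits per symbol

where H(p) = -p log₂(p) - (1-p) log₂(1-p) is the binary entropy function.

H(0.0571) = 0.3158 bits
C = 1 - 0.3158 = 0.6842 bits per symbol

This means we can reliably transmit up to 0.6842 bits of information per channel use.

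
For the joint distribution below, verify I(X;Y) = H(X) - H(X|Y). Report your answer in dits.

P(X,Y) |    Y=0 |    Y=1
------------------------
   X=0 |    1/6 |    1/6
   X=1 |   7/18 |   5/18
I(X;Y) = 0.0014 dits

Mutual information has multiple equivalent forms:
- I(X;Y) = H(X) - H(X|Y)
- I(X;Y) = H(Y) - H(Y|X)
- I(X;Y) = H(X) + H(Y) - H(X,Y)

Computing all quantities:
H(X) = 0.2764, H(Y) = 0.2983, H(X,Y) = 0.5734
H(X|Y) = 0.2751, H(Y|X) = 0.2970

Verification:
H(X) - H(X|Y) = 0.2764 - 0.2751 = 0.0014
H(Y) - H(Y|X) = 0.2983 - 0.2970 = 0.0014
H(X) + H(Y) - H(X,Y) = 0.2764 + 0.2983 - 0.5734 = 0.0014

All forms give I(X;Y) = 0.0014 dits. ✓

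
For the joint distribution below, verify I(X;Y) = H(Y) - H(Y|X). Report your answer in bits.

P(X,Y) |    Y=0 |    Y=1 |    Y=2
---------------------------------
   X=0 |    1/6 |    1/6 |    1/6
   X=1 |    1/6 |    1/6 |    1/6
I(X;Y) = 0.0000 bits

Mutual information has multiple equivalent forms:
- I(X;Y) = H(X) - H(X|Y)
- I(X;Y) = H(Y) - H(Y|X)
- I(X;Y) = H(X) + H(Y) - H(X,Y)

Computing all quantities:
H(X) = 1.0000, H(Y) = 1.5850, H(X,Y) = 2.5850
H(X|Y) = 1.0000, H(Y|X) = 1.5850

Verification:
H(X) - H(X|Y) = 1.0000 - 1.0000 = 0.0000
H(Y) - H(Y|X) = 1.5850 - 1.5850 = 0.0000
H(X) + H(Y) - H(X,Y) = 1.0000 + 1.5850 - 2.5850 = 0.0000

All forms give I(X;Y) = 0.0000 bits. ✓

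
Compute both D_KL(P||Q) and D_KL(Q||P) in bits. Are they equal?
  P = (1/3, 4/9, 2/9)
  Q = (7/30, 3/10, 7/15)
D_KL(P||Q) = 0.1857, D_KL(Q||P) = 0.2093

KL divergence is not symmetric: D_KL(P||Q) ≠ D_KL(Q||P) in general.

D_KL(P||Q) = 0.1857 bits
D_KL(Q||P) = 0.2093 bits

No, they are not equal!

This asymmetry is why KL divergence is not a true distance metric.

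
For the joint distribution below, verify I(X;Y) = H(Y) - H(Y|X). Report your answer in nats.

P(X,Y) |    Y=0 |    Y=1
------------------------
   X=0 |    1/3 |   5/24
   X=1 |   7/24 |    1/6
I(X;Y) = 0.0002 nats

Mutual information has multiple equivalent forms:
- I(X;Y) = H(X) - H(X|Y)
- I(X;Y) = H(Y) - H(Y|X)
- I(X;Y) = H(X) + H(Y) - H(X,Y)

Computing all quantities:
H(X) = 0.6897, H(Y) = 0.6616, H(X,Y) = 1.3510
H(X|Y) = 0.6894, H(Y|X) = 0.6613

Verification:
H(X) - H(X|Y) = 0.6897 - 0.6894 = 0.0002
H(Y) - H(Y|X) = 0.6616 - 0.6613 = 0.0002
H(X) + H(Y) - H(X,Y) = 0.6897 + 0.6616 - 1.3510 = 0.0002

All forms give I(X;Y) = 0.0002 nats. ✓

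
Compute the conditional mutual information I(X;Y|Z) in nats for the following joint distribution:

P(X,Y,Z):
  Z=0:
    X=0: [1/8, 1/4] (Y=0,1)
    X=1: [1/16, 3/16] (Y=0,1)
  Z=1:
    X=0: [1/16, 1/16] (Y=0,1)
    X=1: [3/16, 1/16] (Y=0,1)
0.0140 nats

Conditional mutual information: I(X;Y|Z) = H(X|Z) + H(Y|Z) - H(X,Y|Z)

H(Z) = 0.6616
H(X,Z) = 1.3209 → H(X|Z) = 0.6593
H(Y,Z) = 1.2820 → H(Y|Z) = 0.6205
H(X,Y,Z) = 1.9274 → H(X,Y|Z) = 1.2658

I(X;Y|Z) = 0.6593 + 0.6205 - 1.2658 = 0.0140 nats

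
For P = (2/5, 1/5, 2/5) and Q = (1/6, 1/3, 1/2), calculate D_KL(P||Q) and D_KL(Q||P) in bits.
D_KL(P||Q) = 0.2290, D_KL(Q||P) = 0.1961

KL divergence is not symmetric: D_KL(P||Q) ≠ D_KL(Q||P) in general.

D_KL(P||Q) = 0.2290 bits
D_KL(Q||P) = 0.1961 bits

No, they are not equal!

This asymmetry is why KL divergence is not a true distance metric.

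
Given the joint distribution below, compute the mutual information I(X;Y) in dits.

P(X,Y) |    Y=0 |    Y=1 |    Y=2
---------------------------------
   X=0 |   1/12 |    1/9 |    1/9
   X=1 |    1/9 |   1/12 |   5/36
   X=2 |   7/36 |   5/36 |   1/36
0.0316 dits

Mutual information: I(X;Y) = H(X) + H(Y) - H(X,Y)

Marginals:
P(X) = (11/36, 1/3, 13/36), H(X) = 0.4761 dits
P(Y) = (7/18, 1/3, 5/18), H(Y) = 0.4731 dits

Joint entropy: H(X,Y) = 0.9176 dits

I(X;Y) = 0.4761 + 0.4731 - 0.9176 = 0.0316 dits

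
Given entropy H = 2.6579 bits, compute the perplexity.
6.3111

Perplexity is 2^H (or exp(H) for natural log).

H = 2.6579 bits
Perplexity = 2^2.6579 = 6.3111

Interpretation: The model's uncertainty is equivalent to choosing uniformly among 6.3 options.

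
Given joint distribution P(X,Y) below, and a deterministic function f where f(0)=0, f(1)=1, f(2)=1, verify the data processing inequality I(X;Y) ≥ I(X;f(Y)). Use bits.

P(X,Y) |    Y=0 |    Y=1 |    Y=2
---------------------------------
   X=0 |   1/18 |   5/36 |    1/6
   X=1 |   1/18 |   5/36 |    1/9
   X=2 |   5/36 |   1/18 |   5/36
I(X;Y) = 0.0760, I(X;f(Y)) = 0.0520, inequality holds: 0.0760 ≥ 0.0520

Data Processing Inequality: For any Markov chain X → Y → Z, we have I(X;Y) ≥ I(X;Z).

Here Z = f(Y) is a deterministic function of Y, forming X → Y → Z.

Original I(X;Y) = 0.0760 bits

After applying f:
P(X,Z) where Z=f(Y):
- P(X,Z=0) = P(X,Y=0)
- P(X,Z=1) = P(X,Y=1) + P(X,Y=2)

I(X;Z) = I(X;f(Y)) = 0.0520 bits

Verification: 0.0760 ≥ 0.0520 ✓

Information cannot be created by processing; the function f can only lose information about X.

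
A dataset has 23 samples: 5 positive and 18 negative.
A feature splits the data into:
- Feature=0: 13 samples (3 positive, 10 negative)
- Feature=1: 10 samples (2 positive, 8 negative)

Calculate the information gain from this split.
0.0010 bits

Information Gain = H(Y) - H(Y|Feature)

Before split:
P(positive) = 5/23 = 0.2174
H(Y) = 0.7554 bits

After split:
Feature=0: H = 0.7793 bits (weight = 13/23)
Feature=1: H = 0.7219 bits (weight = 10/23)
H(Y|Feature) = (13/23)×0.7793 + (10/23)×0.7219 = 0.7544 bits

Information Gain = 0.7554 - 0.7544 = 0.0010 bits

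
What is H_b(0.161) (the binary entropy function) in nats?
0.4413 nats

The binary entropy function is:
H(p) = -p log(p) - (1-p) log(1-p)

H(0.161) = -0.161 × log_e(0.161) - 0.839 × log_e(0.839)
H(0.161) = 0.4413 nats

Note: Binary entropy is maximized at p=0.5 (H=1 bit) and minimized at p=0 or p=1 (H=0).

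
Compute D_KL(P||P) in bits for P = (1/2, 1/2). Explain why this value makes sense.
0.0000 bits

KL divergence satisfies the Gibbs inequality: D_KL(P||Q) ≥ 0 for all distributions P, Q.

D_KL(P||Q) = Σ p(x) log(p(x)/q(x))
Each term is p(x) × log_2(p(x)/p(x)) = p(x) × log_2(1) = 0, so the sum is 0.
D_KL(P||Q) = 0.0000 bits

When P = Q, the KL divergence is exactly 0, as there is no 'divergence' between identical distributions.

This non-negativity is a fundamental property: relative entropy cannot be negative because it measures how different Q is from P.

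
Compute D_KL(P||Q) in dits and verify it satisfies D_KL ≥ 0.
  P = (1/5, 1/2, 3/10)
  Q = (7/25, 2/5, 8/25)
0.0108 dits

KL divergence satisfies the Gibbs inequality: D_KL(P||Q) ≥ 0 for all distributions P, Q.

D_KL(P||Q) = Σ p(x) log(p(x)/q(x))
Term by term:
  x=0: 1/5 × log_10[(1/5)/(7/25)] = -0.0292
  x=1: 1/2 × log_10[(1/2)/(2/5)] = 0.0485
  x=2: 3/10 × log_10[(3/10)/(8/25)] = -0.0084
D_KL(P||Q) = 0.0108 dits

D_KL(P||Q) = 0.0108 ≥ 0 ✓

This non-negativity is a fundamental property: relative entropy cannot be negative because it measures how different Q is from P.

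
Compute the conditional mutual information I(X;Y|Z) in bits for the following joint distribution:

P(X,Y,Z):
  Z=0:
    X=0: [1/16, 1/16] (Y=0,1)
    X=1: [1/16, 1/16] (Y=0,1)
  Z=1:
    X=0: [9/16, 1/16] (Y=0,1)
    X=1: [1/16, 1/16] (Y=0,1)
0.0694 bits

Conditional mutual information: I(X;Y|Z) = H(X|Z) + H(Y|Z) - H(X,Y|Z)

H(Z) = 0.8113
H(X,Z) = 1.5488 → H(X|Z) = 0.7375
H(Y,Z) = 1.5488 → H(Y|Z) = 0.7375
H(X,Y,Z) = 2.2169 → H(X,Y|Z) = 1.4056

I(X;Y|Z) = 0.7375 + 0.7375 - 1.4056 = 0.0694 bits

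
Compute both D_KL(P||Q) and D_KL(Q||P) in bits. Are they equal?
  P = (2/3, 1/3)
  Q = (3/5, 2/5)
D_KL(P||Q) = 0.0137, D_KL(Q||P) = 0.0140

KL divergence is not symmetric: D_KL(P||Q) ≠ D_KL(Q||P) in general.

D_KL(P||Q) = 0.0137 bits
D_KL(Q||P) = 0.0140 bits

No, they are not equal!

This asymmetry is why KL divergence is not a true distance metric.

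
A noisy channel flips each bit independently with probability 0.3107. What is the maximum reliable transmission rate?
0.1060 bits

For a binary symmetric channel (BSC) with error probability p:
Capacity C = 1 - H(p) bits per symbol

where H(p) = -p log₂(p) - (1-p) log₂(1-p) is the binary entropy function.

H(0.3107) = 0.8940 bits
C = 1 - 0.8940 = 0.1060 bits per symbol

This means we can reliably transmit up to 0.1060 bits of information per channel use.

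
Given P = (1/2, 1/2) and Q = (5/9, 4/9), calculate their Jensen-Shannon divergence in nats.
0.0015 nats

Jensen-Shannon divergence is:
JSD(P||Q) = 0.5 × D_KL(P||M) + 0.5 × D_KL(Q||M)
where M = 0.5 × (P + Q) is the mixture distribution.

M = 0.5 × (1/2, 1/2) + 0.5 × (5/9, 4/9) = (19/36, 17/36)

D_KL(P||M) = 0.0015 nats
D_KL(Q||M) = 0.0016 nats

JSD(P||Q) = 0.5 × 0.0015 + 0.5 × 0.0016 = 0.0015 nats

Unlike KL divergence, JSD is symmetric and bounded: 0 ≤ JSD ≤ log(2).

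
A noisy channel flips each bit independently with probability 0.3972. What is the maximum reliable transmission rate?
0.0307 bits

For a binary symmetric channel (BSC) with error probability p:
Capacity C = 1 - H(p) bits per symbol

where H(p) = -p log₂(p) - (1-p) log₂(1-p) is the binary entropy function.

H(0.3972) = 0.9693 bits
C = 1 - 0.9693 = 0.0307 bits per symbol

This means we can reliably transmit up to 0.0307 bits of information per channel use.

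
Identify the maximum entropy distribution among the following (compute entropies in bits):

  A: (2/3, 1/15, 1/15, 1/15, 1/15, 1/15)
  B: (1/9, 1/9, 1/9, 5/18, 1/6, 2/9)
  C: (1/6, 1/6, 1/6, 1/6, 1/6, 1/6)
C

For a discrete distribution over n outcomes, entropy is maximized by the uniform distribution.

Computing entropies:
H(A) = 1.6923 bits
H(B) = 2.4830 bits
H(C) = 2.5850 bits

The uniform distribution (where all probabilities equal 1/6) achieves the maximum entropy of log_2(6) = 2.5850 bits.

Distribution C has the highest entropy.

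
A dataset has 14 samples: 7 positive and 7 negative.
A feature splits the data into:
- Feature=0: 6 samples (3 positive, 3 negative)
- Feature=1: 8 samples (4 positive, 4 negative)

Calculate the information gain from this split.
0.0000 bits

Information Gain = H(Y) - H(Y|Feature)

Before split:
P(positive) = 7/14 = 0.5000
H(Y) = 1.0000 bits

After split:
Feature=0: H = 1.0000 bits (weight = 6/14)
Feature=1: H = 1.0000 bits (weight = 8/14)
H(Y|Feature) = (6/14)×1.0000 + (8/14)×1.0000 = 1.0000 bits

Information Gain = 1.0000 - 1.0000 = 0.0000 bits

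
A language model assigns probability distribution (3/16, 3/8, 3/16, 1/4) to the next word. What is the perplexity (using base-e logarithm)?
3.8272

Perplexity is e^H (or exp(H) for natural log).

First, H = -Σ p log p = 1.3421 nats
Perplexity = e^1.3421 = 3.8272

Interpretation: The model's uncertainty is equivalent to choosing uniformly among 3.8 options.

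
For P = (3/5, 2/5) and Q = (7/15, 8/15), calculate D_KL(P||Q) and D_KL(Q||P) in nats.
D_KL(P||Q) = 0.0357, D_KL(Q||P) = 0.0362

KL divergence is not symmetric: D_KL(P||Q) ≠ D_KL(Q||P) in general.

D_KL(P||Q) = 0.0357 nats
D_KL(Q||P) = 0.0362 nats

No, they are not equal!

This asymmetry is why KL divergence is not a true distance metric.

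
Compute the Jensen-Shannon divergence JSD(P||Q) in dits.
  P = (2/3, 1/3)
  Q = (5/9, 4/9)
0.0028 dits

Jensen-Shannon divergence is:
JSD(P||Q) = 0.5 × D_KL(P||M) + 0.5 × D_KL(Q||M)
where M = 0.5 × (P + Q) is the mixture distribution.

M = 0.5 × (2/3, 1/3) + 0.5 × (5/9, 4/9) = (11/18, 7/18)

D_KL(P||M) = 0.0029 dits
D_KL(Q||M) = 0.0028 dits

JSD(P||Q) = 0.5 × 0.0029 + 0.5 × 0.0028 = 0.0028 dits

Unlike KL divergence, JSD is symmetric and bounded: 0 ≤ JSD ≤ log(2).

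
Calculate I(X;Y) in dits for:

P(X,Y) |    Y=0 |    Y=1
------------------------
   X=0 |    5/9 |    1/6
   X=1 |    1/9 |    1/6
0.0258 dits

Mutual information: I(X;Y) = H(X) + H(Y) - H(X,Y)

Marginals:
P(X) = (13/18, 5/18), H(X) = 0.2566 dits
P(Y) = (2/3, 1/3), H(Y) = 0.2764 dits

Joint entropy: H(X,Y) = 0.5072 dits

I(X;Y) = 0.2566 + 0.2764 - 0.5072 = 0.0258 dits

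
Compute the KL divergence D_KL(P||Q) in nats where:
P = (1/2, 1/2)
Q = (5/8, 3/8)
0.0323 nats

KL divergence: D_KL(P||Q) = Σ p(x) log(p(x)/q(x))

Computing term by term:
  x=0: 1/2 × log_e[(1/2)/(5/8)] = 1/2 × -0.2231 = -0.1116
  x=1: 1/2 × log_e[(1/2)/(3/8)] = 1/2 × 0.2877 = 0.1438

D_KL(P||Q) = 0.0323 nats

Note: KL divergence is always non-negative and equals 0 iff P = Q.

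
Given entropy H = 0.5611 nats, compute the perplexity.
1.7526

Perplexity is e^H (or exp(H) for natural log).

H = 0.5611 nats
Perplexity = e^0.5611 = 1.7526

Interpretation: The model's uncertainty is equivalent to choosing uniformly among 1.8 options.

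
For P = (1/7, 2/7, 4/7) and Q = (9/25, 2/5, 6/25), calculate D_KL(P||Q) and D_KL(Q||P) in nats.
D_KL(P||Q) = 0.2675, D_KL(Q||P) = 0.2591

KL divergence is not symmetric: D_KL(P||Q) ≠ D_KL(Q||P) in general.

D_KL(P||Q) = 0.2675 nats
D_KL(Q||P) = 0.2591 nats

No, they are not equal!

This asymmetry is why KL divergence is not a true distance metric.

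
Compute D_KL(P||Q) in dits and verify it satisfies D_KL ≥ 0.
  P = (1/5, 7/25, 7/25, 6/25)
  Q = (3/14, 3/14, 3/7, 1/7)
0.0288 dits

KL divergence satisfies the Gibbs inequality: D_KL(P||Q) ≥ 0 for all distributions P, Q.

D_KL(P||Q) = Σ p(x) log(p(x)/q(x))
Term by term:
  x=0: 1/5 × log_10[(1/5)/(3/14)] = -0.0060
  x=1: 7/25 × log_10[(7/25)/(3/14)] = 0.0325
  x=2: 7/25 × log_10[(7/25)/(3/7)] = -0.0518
  x=3: 6/25 × log_10[(6/25)/(1/7)] = 0.0541
D_KL(P||Q) = 0.0288 dits

D_KL(P||Q) = 0.0288 ≥ 0 ✓

This non-negativity is a fundamental property: relative entropy cannot be negative because it measures how different Q is from P.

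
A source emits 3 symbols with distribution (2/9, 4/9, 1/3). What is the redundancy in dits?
0.0164 dits

Redundancy measures how far a source is from maximum entropy:
R = H_max - H(X)

Maximum entropy for 3 symbols: H_max = log_10(3) = 0.4771 dits
Actual entropy: H(X) = 0.4607 dits
Redundancy: R = 0.4771 - 0.4607 = 0.0164 dits

This redundancy represents potential for compression: the source could be compressed by 0.0164 dits per symbol.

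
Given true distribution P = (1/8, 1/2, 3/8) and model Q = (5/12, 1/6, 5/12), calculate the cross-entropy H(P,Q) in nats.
1.3336 nats

Cross-entropy: H(P,Q) = -Σ p(x) log q(x)

Alternatively: H(P,Q) = H(P) + D_KL(P||Q)
H(P) = 0.9743 nats
D_KL(P||Q) = 0.3593 nats

H(P,Q) = 0.9743 + 0.3593 = 1.3336 nats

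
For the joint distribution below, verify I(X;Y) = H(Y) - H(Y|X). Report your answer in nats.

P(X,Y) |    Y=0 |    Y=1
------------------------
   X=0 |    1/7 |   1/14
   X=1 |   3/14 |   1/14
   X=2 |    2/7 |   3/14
I(X;Y) = 0.0132 nats

Mutual information has multiple equivalent forms:
- I(X;Y) = H(X) - H(X|Y)
- I(X;Y) = H(Y) - H(Y|X)
- I(X;Y) = H(X) + H(Y) - H(X,Y)

Computing all quantities:
H(X) = 1.0346, H(Y) = 0.6518, H(X,Y) = 1.6731
H(X|Y) = 1.0214, H(Y|X) = 0.6385

Verification:
H(X) - H(X|Y) = 1.0346 - 1.0214 = 0.0132
H(Y) - H(Y|X) = 0.6518 - 0.6385 = 0.0132
H(X) + H(Y) - H(X,Y) = 1.0346 + 0.6518 - 1.6731 = 0.0132

All forms give I(X;Y) = 0.0132 nats. ✓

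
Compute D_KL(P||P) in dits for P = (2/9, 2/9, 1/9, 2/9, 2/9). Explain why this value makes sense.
0.0000 dits

KL divergence satisfies the Gibbs inequality: D_KL(P||Q) ≥ 0 for all distributions P, Q.

D_KL(P||Q) = Σ p(x) log(p(x)/q(x))
Each term is p(x) × log_10(p(x)/p(x)) = p(x) × log_10(1) = 0, so the sum is 0.
D_KL(P||Q) = 0.0000 dits

When P = Q, the KL divergence is exactly 0, as there is no 'divergence' between identical distributions.

This non-negativity is a fundamental property: relative entropy cannot be negative because it measures how different Q is from P.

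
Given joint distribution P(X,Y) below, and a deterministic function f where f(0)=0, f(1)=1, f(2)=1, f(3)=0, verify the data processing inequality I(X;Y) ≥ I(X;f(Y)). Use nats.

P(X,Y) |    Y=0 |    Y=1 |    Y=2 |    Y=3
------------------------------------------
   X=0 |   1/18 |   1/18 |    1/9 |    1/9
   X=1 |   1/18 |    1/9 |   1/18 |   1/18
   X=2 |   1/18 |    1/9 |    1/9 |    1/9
I(X;Y) = 0.0271, I(X;f(Y)) = 0.0034, inequality holds: 0.0271 ≥ 0.0034

Data Processing Inequality: For any Markov chain X → Y → Z, we have I(X;Y) ≥ I(X;Z).

Here Z = f(Y) is a deterministic function of Y, forming X → Y → Z.

Original I(X;Y) = 0.0271 nats

After applying f:
P(X,Z) where Z=f(Y):
- P(X,Z=0) = P(X,Y=0) + P(X,Y=3)
- P(X,Z=1) = P(X,Y=1) + P(X,Y=2)

I(X;Z) = I(X;f(Y)) = 0.0034 nats

Verification: 0.0271 ≥ 0.0034 ✓

Information cannot be created by processing; the function f can only lose information about X.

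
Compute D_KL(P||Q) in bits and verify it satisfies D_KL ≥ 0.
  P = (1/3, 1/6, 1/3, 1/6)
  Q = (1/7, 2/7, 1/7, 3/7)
0.4582 bits

KL divergence satisfies the Gibbs inequality: D_KL(P||Q) ≥ 0 for all distributions P, Q.

D_KL(P||Q) = Σ p(x) log(p(x)/q(x))
Term by term:
  x=0: 1/3 × log_2[(1/3)/(1/7)] = 0.4075
  x=1: 1/6 × log_2[(1/6)/(2/7)] = -0.1296
  x=2: 1/3 × log_2[(1/3)/(1/7)] = 0.4075
  x=3: 1/6 × log_2[(1/6)/(3/7)] = -0.2271
D_KL(P||Q) = 0.4582 bits

D_KL(P||Q) = 0.4582 ≥ 0 ✓

This non-negativity is a fundamental property: relative entropy cannot be negative because it measures how different Q is from P.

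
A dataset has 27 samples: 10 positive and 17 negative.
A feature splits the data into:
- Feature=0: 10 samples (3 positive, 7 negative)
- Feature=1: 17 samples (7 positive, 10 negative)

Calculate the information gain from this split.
0.0091 bits

Information Gain = H(Y) - H(Y|Feature)

Before split:
P(positive) = 10/27 = 0.3704
H(Y) = 0.9510 bits

After split:
Feature=0: H = 0.8813 bits (weight = 10/27)
Feature=1: H = 0.9774 bits (weight = 17/27)
H(Y|Feature) = (10/27)×0.8813 + (17/27)×0.9774 = 0.9418 bits

Information Gain = 0.9510 - 0.9418 = 0.0091 bits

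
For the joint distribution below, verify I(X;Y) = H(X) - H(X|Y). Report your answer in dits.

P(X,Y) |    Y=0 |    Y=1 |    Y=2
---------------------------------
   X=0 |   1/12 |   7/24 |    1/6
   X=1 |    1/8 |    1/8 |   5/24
I(X;Y) = 0.0162 dits

Mutual information has multiple equivalent forms:
- I(X;Y) = H(X) - H(X|Y)
- I(X;Y) = H(Y) - H(Y|X)
- I(X;Y) = H(X) + H(Y) - H(X,Y)

Computing all quantities:
H(X) = 0.2995, H(Y) = 0.4601, H(X,Y) = 0.7434
H(X|Y) = 0.2833, H(Y|X) = 0.4439

Verification:
H(X) - H(X|Y) = 0.2995 - 0.2833 = 0.0162
H(Y) - H(Y|X) = 0.4601 - 0.4439 = 0.0162
H(X) + H(Y) - H(X,Y) = 0.2995 + 0.4601 - 0.7434 = 0.0162

All forms give I(X;Y) = 0.0162 dits. ✓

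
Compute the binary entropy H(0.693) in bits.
0.8897 bits

The binary entropy function is:
H(p) = -p log(p) - (1-p) log(1-p)

H(0.693) = -0.693 × log_2(0.693) - 0.307 × log_2(0.307)
H(0.693) = 0.8897 bits

Note: Binary entropy is maximized at p=0.5 (H=1 bit) and minimized at p=0 or p=1 (H=0).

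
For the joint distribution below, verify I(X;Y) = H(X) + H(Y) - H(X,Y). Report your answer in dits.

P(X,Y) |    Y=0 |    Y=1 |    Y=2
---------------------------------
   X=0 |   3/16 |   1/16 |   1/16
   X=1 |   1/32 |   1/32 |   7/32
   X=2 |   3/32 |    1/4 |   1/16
I(X;Y) = 0.1010 dits

Mutual information has multiple equivalent forms:
- I(X;Y) = H(X) - H(X|Y)
- I(X;Y) = H(Y) - H(Y|X)
- I(X;Y) = H(X) + H(Y) - H(X,Y)

Computing all quantities:
H(X) = 0.4717, H(Y) = 0.4767, H(X,Y) = 0.8474
H(X|Y) = 0.3707, H(Y|X) = 0.3757

Verification:
H(X) - H(X|Y) = 0.4717 - 0.3707 = 0.1010
H(Y) - H(Y|X) = 0.4767 - 0.3757 = 0.1010
H(X) + H(Y) - H(X,Y) = 0.4717 + 0.4767 - 0.8474 = 0.1010

All forms give I(X;Y) = 0.1010 dits. ✓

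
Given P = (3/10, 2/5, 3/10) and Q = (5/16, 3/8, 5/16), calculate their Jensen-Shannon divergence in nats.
0.0003 nats

Jensen-Shannon divergence is:
JSD(P||Q) = 0.5 × D_KL(P||M) + 0.5 × D_KL(Q||M)
where M = 0.5 × (P + Q) is the mixture distribution.

M = 0.5 × (3/10, 2/5, 3/10) + 0.5 × (5/16, 3/8, 5/16) = (0.30625, 0.3875, 0.30625)

D_KL(P||M) = 0.0003 nats
D_KL(Q||M) = 0.0003 nats

JSD(P||Q) = 0.5 × 0.0003 + 0.5 × 0.0003 = 0.0003 nats

Unlike KL divergence, JSD is symmetric and bounded: 0 ≤ JSD ≤ log(2).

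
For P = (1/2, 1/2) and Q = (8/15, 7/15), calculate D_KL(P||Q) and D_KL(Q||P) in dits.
D_KL(P||Q) = 0.0010, D_KL(Q||P) = 0.0010

KL divergence is not symmetric: D_KL(P||Q) ≠ D_KL(Q||P) in general.

D_KL(P||Q) = 0.0010 dits
D_KL(Q||P) = 0.0010 dits

In this case they happen to be equal (to 4 decimal places).

This asymmetry is why KL divergence is not a true distance metric.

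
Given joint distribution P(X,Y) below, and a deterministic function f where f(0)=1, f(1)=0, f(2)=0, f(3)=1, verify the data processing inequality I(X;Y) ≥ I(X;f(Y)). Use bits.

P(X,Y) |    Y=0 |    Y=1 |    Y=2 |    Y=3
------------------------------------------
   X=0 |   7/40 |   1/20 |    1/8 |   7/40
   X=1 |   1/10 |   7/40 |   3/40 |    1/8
I(X;Y) = 0.0813, I(X;f(Y)) = 0.0276, inequality holds: 0.0813 ≥ 0.0276

Data Processing Inequality: For any Markov chain X → Y → Z, we have I(X;Y) ≥ I(X;Z).

Here Z = f(Y) is a deterministic function of Y, forming X → Y → Z.

Original I(X;Y) = 0.0813 bits

After applying f:
P(X,Z) where Z=f(Y):
- P(X,Z=0) = P(X,Y=1) + P(X,Y=2)
- P(X,Z=1) = P(X,Y=0) + P(X,Y=3)

I(X;Z) = I(X;f(Y)) = 0.0276 bits

Verification: 0.0813 ≥ 0.0276 ✓

Information cannot be created by processing; the function f can only lose information about X.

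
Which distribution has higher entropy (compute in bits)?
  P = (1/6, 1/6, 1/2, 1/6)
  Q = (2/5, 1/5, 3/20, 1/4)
Q

Computing entropies in bits:
H(P) = 1.7925
H(Q) = 1.9037

Distribution Q has higher entropy.

Intuition: The distribution closer to uniform (more spread out) has higher entropy.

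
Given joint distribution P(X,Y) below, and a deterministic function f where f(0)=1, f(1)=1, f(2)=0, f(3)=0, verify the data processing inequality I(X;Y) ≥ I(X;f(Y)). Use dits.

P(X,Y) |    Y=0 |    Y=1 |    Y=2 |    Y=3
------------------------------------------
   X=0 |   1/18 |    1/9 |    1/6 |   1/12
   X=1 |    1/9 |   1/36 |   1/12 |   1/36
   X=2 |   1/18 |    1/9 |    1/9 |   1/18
I(X;Y) = 0.0237, I(X;f(Y)) = 0.0036, inequality holds: 0.0237 ≥ 0.0036

Data Processing Inequality: For any Markov chain X → Y → Z, we have I(X;Y) ≥ I(X;Z).

Here Z = f(Y) is a deterministic function of Y, forming X → Y → Z.

Original I(X;Y) = 0.0237 dits

After applying f:
P(X,Z) where Z=f(Y):
- P(X,Z=0) = P(X,Y=2) + P(X,Y=3)
- P(X,Z=1) = P(X,Y=0) + P(X,Y=1)

I(X;Z) = I(X;f(Y)) = 0.0036 dits

Verification: 0.0237 ≥ 0.0036 ✓

Information cannot be created by processing; the function f can only lose information about X.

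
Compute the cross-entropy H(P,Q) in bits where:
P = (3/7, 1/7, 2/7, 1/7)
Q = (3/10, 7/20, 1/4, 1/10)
2.0068 bits

Cross-entropy: H(P,Q) = -Σ p(x) log q(x)

Alternatively: H(P,Q) = H(P) + D_KL(P||Q)
H(P) = 1.8424 bits
D_KL(P||Q) = 0.1644 bits

H(P,Q) = 1.8424 + 0.1644 = 2.0068 bits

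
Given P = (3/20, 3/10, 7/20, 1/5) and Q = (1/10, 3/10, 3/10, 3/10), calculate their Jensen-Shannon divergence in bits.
0.0123 bits

Jensen-Shannon divergence is:
JSD(P||Q) = 0.5 × D_KL(P||M) + 0.5 × D_KL(Q||M)
where M = 0.5 × (P + Q) is the mixture distribution.

M = 0.5 × (3/20, 3/10, 7/20, 1/5) + 0.5 × (1/10, 3/10, 3/10, 3/10) = (1/8, 3/10, 13/40, 1/4)

D_KL(P||M) = 0.0125 bits
D_KL(Q||M) = 0.0121 bits

JSD(P||Q) = 0.5 × 0.0125 + 0.5 × 0.0121 = 0.0123 bits

Unlike KL divergence, JSD is symmetric and bounded: 0 ≤ JSD ≤ log(2).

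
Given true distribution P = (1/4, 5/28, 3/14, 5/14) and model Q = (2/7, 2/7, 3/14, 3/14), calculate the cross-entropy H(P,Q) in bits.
2.0445 bits

Cross-entropy: H(P,Q) = -Σ p(x) log q(x)

Alternatively: H(P,Q) = H(P) + D_KL(P||Q)
H(P) = 1.9506 bits
D_KL(P||Q) = 0.0940 bits

H(P,Q) = 1.9506 + 0.0940 = 2.0445 bits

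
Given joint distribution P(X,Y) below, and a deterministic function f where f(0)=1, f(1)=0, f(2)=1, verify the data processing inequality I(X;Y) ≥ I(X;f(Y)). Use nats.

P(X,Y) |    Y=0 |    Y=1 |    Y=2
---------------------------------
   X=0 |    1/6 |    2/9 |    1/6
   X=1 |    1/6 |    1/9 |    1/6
I(X;Y) = 0.0127, I(X;f(Y)) = 0.0127, inequality holds: 0.0127 ≥ 0.0127

Data Processing Inequality: For any Markov chain X → Y → Z, we have I(X;Y) ≥ I(X;Z).

Here Z = f(Y) is a deterministic function of Y, forming X → Y → Z.

Original I(X;Y) = 0.0127 nats

After applying f:
P(X,Z) where Z=f(Y):
- P(X,Z=0) = P(X,Y=1)
- P(X,Z=1) = P(X,Y=0) + P(X,Y=2)

I(X;Z) = I(X;f(Y)) = 0.0127 nats

Verification: 0.0127 ≥ 0.0127 ✓

Information cannot be created by processing; the function f can only lose information about X.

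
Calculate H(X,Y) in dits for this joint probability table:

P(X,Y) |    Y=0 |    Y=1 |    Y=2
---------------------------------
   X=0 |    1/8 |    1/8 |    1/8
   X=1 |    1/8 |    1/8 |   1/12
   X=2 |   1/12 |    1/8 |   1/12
0.9471 dits

Joint entropy is H(X,Y) = -Σ_{x,y} p(x,y) log p(x,y).

Summing over all non-zero entries:
H(X,Y) = -[1/8·log_10(1/8) + 1/8·log_10(1/8) + 1/8·log_10(1/8) + 1/8·log_10(1/8) + 1/8·log_10(1/8) + 1/12·log_10(1/12) + 1/12·log_10(1/12) + 1/8·log_10(1/8) + 1/12·log_10(1/12)]
H(X,Y) = 0.9471 dits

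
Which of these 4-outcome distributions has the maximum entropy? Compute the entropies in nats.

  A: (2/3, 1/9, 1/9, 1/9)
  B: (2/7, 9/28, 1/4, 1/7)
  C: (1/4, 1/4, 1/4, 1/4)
C

For a discrete distribution over n outcomes, entropy is maximized by the uniform distribution.

Computing entropies:
H(A) = 1.0027 nats
H(B) = 1.3473 nats
H(C) = 1.3863 nats

The uniform distribution (where all probabilities equal 1/4) achieves the maximum entropy of log_e(4) = 1.3863 nats.

Distribution C has the highest entropy.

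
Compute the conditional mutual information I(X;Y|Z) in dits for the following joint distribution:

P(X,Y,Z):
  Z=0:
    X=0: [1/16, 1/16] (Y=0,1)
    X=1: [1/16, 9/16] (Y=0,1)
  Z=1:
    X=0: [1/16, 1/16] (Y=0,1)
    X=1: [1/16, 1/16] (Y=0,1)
0.0209 dits

Conditional mutual information: I(X;Y|Z) = H(X|Z) + H(Y|Z) - H(X,Y|Z)

H(Z) = 0.2442
H(X,Z) = 0.4662 → H(X|Z) = 0.2220
H(Y,Z) = 0.4662 → H(Y|Z) = 0.2220
H(X,Y,Z) = 0.6674 → H(X,Y|Z) = 0.4231

I(X;Y|Z) = 0.2220 + 0.2220 - 0.4231 = 0.0209 dits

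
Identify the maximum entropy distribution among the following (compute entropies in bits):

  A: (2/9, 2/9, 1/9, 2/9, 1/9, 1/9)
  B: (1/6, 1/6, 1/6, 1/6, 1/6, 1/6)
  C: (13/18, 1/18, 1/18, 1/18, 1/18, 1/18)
B

For a discrete distribution over n outcomes, entropy is maximized by the uniform distribution.

Computing entropies:
H(A) = 2.5033 bits
H(B) = 2.5850 bits
H(C) = 1.4974 bits

The uniform distribution (where all probabilities equal 1/6) achieves the maximum entropy of log_2(6) = 2.5850 bits.

Distribution B has the highest entropy.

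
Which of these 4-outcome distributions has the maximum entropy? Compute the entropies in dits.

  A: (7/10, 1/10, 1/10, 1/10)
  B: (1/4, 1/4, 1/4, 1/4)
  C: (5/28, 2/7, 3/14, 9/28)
B

For a discrete distribution over n outcomes, entropy is maximized by the uniform distribution.

Computing entropies:
H(A) = 0.4084 dits
H(B) = 0.6021 dits
H(C) = 0.5908 dits

The uniform distribution (where all probabilities equal 1/4) achieves the maximum entropy of log_10(4) = 0.6021 dits.

Distribution B has the highest entropy.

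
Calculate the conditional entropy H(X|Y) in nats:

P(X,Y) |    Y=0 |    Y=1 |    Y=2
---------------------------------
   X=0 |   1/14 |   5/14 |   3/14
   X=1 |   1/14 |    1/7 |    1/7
0.6385 nats

Using the chain rule: H(X|Y) = H(X,Y) - H(Y)

First, compute H(X,Y) = 1.6308 nats

Marginal P(Y) = (1/7, 1/2, 5/14)
H(Y) = 0.9923 nats

H(X|Y) = H(X,Y) - H(Y) = 1.6308 - 0.9923 = 0.6385 nats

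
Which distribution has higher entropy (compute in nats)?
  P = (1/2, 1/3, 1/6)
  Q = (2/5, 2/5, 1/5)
Q

Computing entropies in nats:
H(P) = 1.0114
H(Q) = 1.0549

Distribution Q has higher entropy.

Intuition: The distribution closer to uniform (more spread out) has higher entropy.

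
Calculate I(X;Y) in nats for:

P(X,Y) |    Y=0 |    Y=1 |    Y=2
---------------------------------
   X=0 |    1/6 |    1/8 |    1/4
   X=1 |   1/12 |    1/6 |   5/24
0.0156 nats

Mutual information: I(X;Y) = H(X) + H(Y) - H(X,Y)

Marginals:
P(X) = (13/24, 11/24), H(X) = 0.6897 nats
P(Y) = (1/4, 7/24, 11/24), H(Y) = 1.0635 nats

Joint entropy: H(X,Y) = 1.7376 nats

I(X;Y) = 0.6897 + 1.0635 - 1.7376 = 0.0156 nats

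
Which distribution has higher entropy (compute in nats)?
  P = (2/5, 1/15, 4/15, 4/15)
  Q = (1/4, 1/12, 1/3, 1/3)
Q

Computing entropies in nats:
H(P) = 1.2520
H(Q) = 1.2861

Distribution Q has higher entropy.

Intuition: The distribution closer to uniform (more spread out) has higher entropy.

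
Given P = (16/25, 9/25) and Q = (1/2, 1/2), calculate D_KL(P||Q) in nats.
0.0397 nats

KL divergence: D_KL(P||Q) = Σ p(x) log(p(x)/q(x))

Computing term by term:
  x=0: 16/25 × log_e[(16/25)/(1/2)] = 16/25 × 0.2469 = 0.1580
  x=1: 9/25 × log_e[(9/25)/(1/2)] = 9/25 × -0.3285 = -0.1183

D_KL(P||Q) = 0.0397 nats

Note: KL divergence is always non-negative and equals 0 iff P = Q.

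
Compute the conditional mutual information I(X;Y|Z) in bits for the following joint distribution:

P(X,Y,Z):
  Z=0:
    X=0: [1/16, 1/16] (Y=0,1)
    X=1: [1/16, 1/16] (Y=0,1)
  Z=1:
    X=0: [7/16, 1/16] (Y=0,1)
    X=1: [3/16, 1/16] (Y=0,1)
0.0129 bits

Conditional mutual information: I(X;Y|Z) = H(X|Z) + H(Y|Z) - H(X,Y|Z)

H(Z) = 0.8113
H(X,Z) = 1.7500 → H(X|Z) = 0.9387
H(Y,Z) = 1.5488 → H(Y|Z) = 0.7375
H(X,Y,Z) = 2.4746 → H(X,Y|Z) = 1.6633

I(X;Y|Z) = 0.9387 + 0.7375 - 1.6633 = 0.0129 bits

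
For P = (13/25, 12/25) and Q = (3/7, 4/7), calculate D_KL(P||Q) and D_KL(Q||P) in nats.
D_KL(P||Q) = 0.0169, D_KL(Q||P) = 0.0168

KL divergence is not symmetric: D_KL(P||Q) ≠ D_KL(Q||P) in general.

D_KL(P||Q) = 0.0169 nats
D_KL(Q||P) = 0.0168 nats

No, they are not equal!

This asymmetry is why KL divergence is not a true distance metric.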